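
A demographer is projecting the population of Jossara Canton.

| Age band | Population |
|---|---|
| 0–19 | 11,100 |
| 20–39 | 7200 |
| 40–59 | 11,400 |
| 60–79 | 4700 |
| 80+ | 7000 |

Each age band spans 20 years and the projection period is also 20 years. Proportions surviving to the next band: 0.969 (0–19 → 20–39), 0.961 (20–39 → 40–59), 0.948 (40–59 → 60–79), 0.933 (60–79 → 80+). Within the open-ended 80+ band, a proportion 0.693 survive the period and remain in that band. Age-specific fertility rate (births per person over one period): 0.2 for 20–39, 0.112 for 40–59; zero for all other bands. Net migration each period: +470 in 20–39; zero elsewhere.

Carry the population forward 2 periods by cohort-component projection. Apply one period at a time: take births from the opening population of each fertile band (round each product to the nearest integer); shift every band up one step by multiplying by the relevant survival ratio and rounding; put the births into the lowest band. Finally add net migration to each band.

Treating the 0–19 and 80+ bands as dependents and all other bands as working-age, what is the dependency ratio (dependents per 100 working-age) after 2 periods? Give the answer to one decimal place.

Let group 1 be 0–19 through group 5 = 80+.
Period 1:
Births: 7200 * 0.2 = 1440, 11400 * 0.112 = 1277 → 2717
Group 2: 11100 * 0.969 = 10756
Group 3: 7200 * 0.961 = 6919
Group 4: 11400 * 0.948 = 10807
Group 5: 4700 * 0.933 + 7000 * 0.693 = 4385 + 4851 = 9236
Net migration: Group 2 + 470 → 11226
Giving 2717 / 11226 / 6919 / 10807 / 9236.
Period 2:
Births: 11226 * 0.2 = 2245, 6919 * 0.112 = 775 → 3020
Group 2: 2717 * 0.969 = 2633
Group 3: 11226 * 0.961 = 10788
Group 4: 6919 * 0.948 = 6559
Group 5: 10807 * 0.933 + 9236 * 0.693 = 10083 + 6401 = 16484
Net migration: Group 2 + 470 → 3103
Giving 3020 / 3103 / 10788 / 6559 / 16484.
Dependents (band 0–19 + band 80+) = 3020 + 16484 = 19504; working-age = 20450; ratio = 19504/20450 × 100 = 95.4

95.4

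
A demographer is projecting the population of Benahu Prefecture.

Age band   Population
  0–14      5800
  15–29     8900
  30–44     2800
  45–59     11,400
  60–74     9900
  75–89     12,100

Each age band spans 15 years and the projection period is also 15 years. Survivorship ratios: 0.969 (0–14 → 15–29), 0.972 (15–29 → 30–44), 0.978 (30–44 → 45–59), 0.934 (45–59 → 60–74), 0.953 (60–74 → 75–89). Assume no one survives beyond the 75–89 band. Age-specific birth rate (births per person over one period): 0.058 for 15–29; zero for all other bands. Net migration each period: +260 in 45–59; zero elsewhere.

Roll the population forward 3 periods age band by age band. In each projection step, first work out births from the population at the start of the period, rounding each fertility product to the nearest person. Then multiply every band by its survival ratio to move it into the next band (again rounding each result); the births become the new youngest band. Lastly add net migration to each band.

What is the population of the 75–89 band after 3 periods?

2668

— Period 1 —
Births: 8900 × 0.058 = 516
15–29: 5800 × 0.969 = 5620
30–44: 8900 × 0.972 = 8651
45–59: 2800 × 0.978 = 2738
60–74: 11400 × 0.934 = 10648
75–89: 9900 × 0.953 = 9435
Net migration: 45–59 + 260 → 2998
Population now: 0–14=516, 15–29=5620, 30–44=8651, 45–59=2998, 60–74=10648, 75–89=9435
— Period 2 —
Births: 5620 × 0.058 = 326
15–29: 516 × 0.969 = 500
30–44: 5620 × 0.972 = 5463
45–59: 8651 × 0.978 = 8461
60–74: 2998 × 0.934 = 2800
75–89: 10648 × 0.953 = 10148
Net migration: 45–59 + 260 → 8721
Population now: 0–14=326, 15–29=500, 30–44=5463, 45–59=8721, 60–74=2800, 75–89=10148
— Period 3 —
Births: 500 × 0.058 = 29
15–29: 326 × 0.969 = 316
30–44: 500 × 0.972 = 486
45–59: 5463 × 0.978 = 5343
60–74: 8721 × 0.934 = 8145
75–89: 2800 × 0.953 = 2668
Net migration: 45–59 + 260 → 5603
Population now: 0–14=29, 15–29=316, 30–44=486, 45–59=5603, 60–74=8145, 75–89=2668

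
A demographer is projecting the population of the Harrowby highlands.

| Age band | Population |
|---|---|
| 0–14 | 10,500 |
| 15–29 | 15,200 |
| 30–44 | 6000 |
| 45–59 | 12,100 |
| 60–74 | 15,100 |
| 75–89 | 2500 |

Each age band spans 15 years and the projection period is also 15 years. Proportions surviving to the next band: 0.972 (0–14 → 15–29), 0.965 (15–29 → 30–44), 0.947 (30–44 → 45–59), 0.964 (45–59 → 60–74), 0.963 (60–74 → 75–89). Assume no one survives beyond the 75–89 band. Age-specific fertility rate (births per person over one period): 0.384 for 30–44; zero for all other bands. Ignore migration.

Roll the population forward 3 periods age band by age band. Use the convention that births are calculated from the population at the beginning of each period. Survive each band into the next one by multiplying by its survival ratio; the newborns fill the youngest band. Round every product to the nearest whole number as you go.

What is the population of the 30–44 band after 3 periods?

2161

Call the groups 1 to 6, youngest first.
Period 1.
Births: 6000 * 0.384 = 2304
Group 2: 10500 * 0.972 = 10206
Group 3: 15200 * 0.965 = 14668
Group 4: 6000 * 0.947 = 5682
Group 5: 12100 * 0.964 = 11664
Group 6: 15100 * 0.963 = 14541
→ [2304, 10206, 14668, 5682, 11664, 14541]
Period 2.
Births: 14668 * 0.384 = 5633
Group 2: 2304 * 0.972 = 2239
Group 3: 10206 * 0.965 = 9849
Group 4: 14668 * 0.947 = 13891
Group 5: 5682 * 0.964 = 5477
Group 6: 11664 * 0.963 = 11232
→ [5633, 2239, 9849, 13891, 5477, 11232]
Period 3.
Births: 9849 * 0.384 = 3782
Group 2: 5633 * 0.972 = 5475
Group 3: 2239 * 0.965 = 2161
Group 4: 9849 * 0.947 = 9327
Group 5: 13891 * 0.964 = 13391
Group 6: 5477 * 0.963 = 5274
→ [3782, 5475, 2161, 9327, 13391, 5274]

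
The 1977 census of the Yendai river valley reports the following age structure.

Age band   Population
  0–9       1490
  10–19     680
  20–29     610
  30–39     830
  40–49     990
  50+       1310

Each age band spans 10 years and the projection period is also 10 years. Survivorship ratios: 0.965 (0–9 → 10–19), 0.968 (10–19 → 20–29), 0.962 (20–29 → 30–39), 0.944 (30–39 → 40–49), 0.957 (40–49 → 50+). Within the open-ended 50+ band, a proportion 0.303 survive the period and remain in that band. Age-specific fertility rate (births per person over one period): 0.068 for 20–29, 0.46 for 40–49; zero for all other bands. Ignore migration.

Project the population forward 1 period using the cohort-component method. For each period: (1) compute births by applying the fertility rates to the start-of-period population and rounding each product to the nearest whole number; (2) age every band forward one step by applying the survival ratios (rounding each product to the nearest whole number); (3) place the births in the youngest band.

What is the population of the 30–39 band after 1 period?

Let group 1 be 0–9 through group 6 = 50+.
Period 1.
Births: 610 × 0.068 = 41  |  990 × 0.46 = 455 → 496
Group 2: 1490 × 0.965 = 1438
Group 3: 680 × 0.968 = 658
Group 4: 610 × 0.962 = 587
Group 5: 830 × 0.944 = 784
Group 6: 990 × 0.957 + 1310 × 0.303 = 947 + 397 = 1344
→ [496, 1438, 658, 587, 784, 1344]

587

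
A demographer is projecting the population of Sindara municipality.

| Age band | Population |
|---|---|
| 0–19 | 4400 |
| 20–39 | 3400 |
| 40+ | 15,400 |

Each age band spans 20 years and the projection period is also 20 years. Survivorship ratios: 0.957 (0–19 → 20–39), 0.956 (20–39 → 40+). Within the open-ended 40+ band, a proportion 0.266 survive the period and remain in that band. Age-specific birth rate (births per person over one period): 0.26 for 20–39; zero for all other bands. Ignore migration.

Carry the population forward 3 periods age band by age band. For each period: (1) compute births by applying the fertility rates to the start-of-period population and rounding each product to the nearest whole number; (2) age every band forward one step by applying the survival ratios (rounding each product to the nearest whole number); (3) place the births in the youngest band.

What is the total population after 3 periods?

3668

(Bands numbered youngest = 1 to oldest = 3.)
Period 1.
Births: 3400 × 0.26 = 884
Band 2: 4400 × 0.957 = 4211
Band 3: 3400 × 0.956 + 15400 × 0.266 = 3250 + 4096 = 7346
Population now: 0–19=884, 20–39=4211, 40+=7346
Period 2.
Births: 4211 × 0.26 = 1095
Band 2: 884 × 0.957 = 846
Band 3: 4211 × 0.956 + 7346 × 0.266 = 4026 + 1954 = 5980
Population now: 0–19=1095, 20–39=846, 40+=5980
Period 3.
Births: 846 × 0.26 = 220
Band 2: 1095 × 0.957 = 1048
Band 3: 846 × 0.956 + 5980 × 0.266 = 809 + 1591 = 2400
Population now: 0–19=220, 20–39=1048, 40+=2400
Total after period 3: 220 + 1048 + 2400 = 3668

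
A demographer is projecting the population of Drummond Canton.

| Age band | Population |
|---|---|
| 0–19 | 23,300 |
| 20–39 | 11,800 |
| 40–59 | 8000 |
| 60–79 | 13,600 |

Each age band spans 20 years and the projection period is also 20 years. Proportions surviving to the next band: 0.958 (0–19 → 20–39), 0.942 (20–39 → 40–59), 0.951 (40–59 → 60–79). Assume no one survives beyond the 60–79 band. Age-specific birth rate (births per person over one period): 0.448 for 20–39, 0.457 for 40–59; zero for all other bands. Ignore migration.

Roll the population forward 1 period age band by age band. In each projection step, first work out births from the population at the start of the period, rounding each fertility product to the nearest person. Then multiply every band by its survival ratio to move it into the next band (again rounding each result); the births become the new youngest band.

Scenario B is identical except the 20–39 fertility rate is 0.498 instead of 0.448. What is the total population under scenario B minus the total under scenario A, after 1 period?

590

Numbering the groups 1..4 from youngest to oldest:
Period 1.
Births: 11800 * 0.448 = 5286 ; 8000 * 0.457 = 3656 — total 8942
Group 2: 23300 * 0.958 = 22321
Group 3: 11800 * 0.942 = 11116
Group 4: 8000 * 0.951 = 7608
→ [8942, 22321, 11116, 7608]
Scenario A total after 1 period: 49987
Scenario B projection —
Period 1.
Births: 11800 * 0.498 = 5876 ; 8000 * 0.457 = 3656 — total 9532
Group 2: 23300 * 0.958 = 22321
Group 3: 11800 * 0.942 = 11116
Group 4: 8000 * 0.951 = 7608
→ [9532, 22321, 11116, 7608]
Scenario B total after 1 period: 50577
Difference B − A = 50577 − 49987 = 590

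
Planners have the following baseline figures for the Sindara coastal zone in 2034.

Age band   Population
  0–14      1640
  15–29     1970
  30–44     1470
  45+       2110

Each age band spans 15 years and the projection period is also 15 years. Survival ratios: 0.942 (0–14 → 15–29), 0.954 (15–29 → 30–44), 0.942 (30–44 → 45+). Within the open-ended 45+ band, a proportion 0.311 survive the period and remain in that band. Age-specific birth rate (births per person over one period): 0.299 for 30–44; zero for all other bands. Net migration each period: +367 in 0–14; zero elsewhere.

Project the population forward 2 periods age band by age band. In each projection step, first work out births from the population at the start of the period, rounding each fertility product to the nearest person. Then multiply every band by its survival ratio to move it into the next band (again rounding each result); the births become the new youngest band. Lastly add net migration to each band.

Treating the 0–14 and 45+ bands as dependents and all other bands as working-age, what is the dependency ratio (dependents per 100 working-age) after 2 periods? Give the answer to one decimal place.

(Groups numbered youngest = 1 to oldest = 4.)
— Period 1 —
Births: 1470 × 0.299 = 440
Group 2: 1640 × 0.942 = 1545
Group 3: 1970 × 0.954 = 1879
Group 4: 1470 × 0.942 + 2110 × 0.311 = 1385 + 656 = 2041
Net migration: Group 1 + 367 → 807
Giving 807 / 1545 / 1879 / 2041.
— Period 2 —
Births: 1879 × 0.299 = 562
Group 2: 807 × 0.942 = 760
Group 3: 1545 × 0.954 = 1474
Group 4: 1879 × 0.942 + 2041 × 0.311 = 1770 + 635 = 2405
Net migration: Group 1 + 367 → 929
Giving 929 / 760 / 1474 / 2405.
Dependents (band 0–14 + band 45+) = 929 + 2405 = 3334; working-age = 2234; ratio = 3334/2234 × 100 = 149.2

149.2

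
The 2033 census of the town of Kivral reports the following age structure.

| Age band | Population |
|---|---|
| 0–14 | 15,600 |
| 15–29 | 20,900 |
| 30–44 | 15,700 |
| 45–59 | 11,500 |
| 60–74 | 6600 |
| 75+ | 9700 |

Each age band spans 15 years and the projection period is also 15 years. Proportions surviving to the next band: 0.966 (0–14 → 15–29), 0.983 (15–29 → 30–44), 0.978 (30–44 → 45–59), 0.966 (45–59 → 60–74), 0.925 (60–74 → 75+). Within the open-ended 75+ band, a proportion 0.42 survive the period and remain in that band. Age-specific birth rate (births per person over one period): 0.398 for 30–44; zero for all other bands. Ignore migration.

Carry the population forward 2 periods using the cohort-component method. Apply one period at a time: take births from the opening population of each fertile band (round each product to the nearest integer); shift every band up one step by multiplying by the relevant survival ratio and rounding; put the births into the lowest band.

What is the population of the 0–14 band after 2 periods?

Numbering the bands 1..6 from youngest to oldest:
Period 1:
Births: 15700 * 0.398 = 6249
Band 2: 15600 * 0.966 = 15070
Band 3: 20900 * 0.983 = 20545
Band 4: 15700 * 0.978 = 15355
Band 5: 11500 * 0.966 = 11109
Band 6: 6600 * 0.925 + 9700 * 0.42 = 6105 + 4074 = 10179
Giving 6249 / 15070 / 20545 / 15355 / 11109 / 10179.
Period 2:
Births: 20545 * 0.398 = 8177
Band 2: 6249 * 0.966 = 6037
Band 3: 15070 * 0.983 = 14814
Band 4: 20545 * 0.978 = 20093
Band 5: 15355 * 0.966 = 14833
Band 6: 11109 * 0.925 + 10179 * 0.42 = 10276 + 4275 = 14551
Giving 8177 / 6037 / 14814 / 20093 / 14833 / 14551.

8177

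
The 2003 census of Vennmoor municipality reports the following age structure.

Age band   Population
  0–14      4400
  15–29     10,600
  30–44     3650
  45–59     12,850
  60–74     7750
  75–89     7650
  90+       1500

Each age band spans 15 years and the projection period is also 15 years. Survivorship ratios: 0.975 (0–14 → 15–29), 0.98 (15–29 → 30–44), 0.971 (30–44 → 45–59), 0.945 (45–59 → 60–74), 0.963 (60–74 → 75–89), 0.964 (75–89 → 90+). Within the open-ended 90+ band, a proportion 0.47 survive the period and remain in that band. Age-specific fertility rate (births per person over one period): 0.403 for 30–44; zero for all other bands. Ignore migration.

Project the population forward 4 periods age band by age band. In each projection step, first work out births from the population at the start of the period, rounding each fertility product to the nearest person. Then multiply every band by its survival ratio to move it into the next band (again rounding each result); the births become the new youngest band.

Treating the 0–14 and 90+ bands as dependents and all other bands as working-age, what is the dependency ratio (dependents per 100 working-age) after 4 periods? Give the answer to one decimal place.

56.9

(Bands numbered youngest = 1 to oldest = 7.)
After projecting period 1:
Births: 3650 * 0.403 = 1471
Band 2: 4400 * 0.975 = 4290
Band 3: 10600 * 0.98 = 10388
Band 4: 3650 * 0.971 = 3544
Band 5: 12850 * 0.945 = 12143
Band 6: 7750 * 0.963 = 7463
Band 7: 7650 * 0.964 + 1500 * 0.47 = 7375 + 705 = 8080
Population now: 0–14=1471, 15–29=4290, 30–44=10388, 45–59=3544, 60–74=12143, 75–89=7463, 90+=8080
After projecting period 2:
Births: 10388 * 0.403 = 4186
Band 2: 1471 * 0.975 = 1434
Band 3: 4290 * 0.98 = 4204
Band 4: 10388 * 0.971 = 10087
Band 5: 3544 * 0.945 = 3349
Band 6: 12143 * 0.963 = 11694
Band 7: 7463 * 0.964 + 8080 * 0.47 = 7194 + 3798 = 10992
Population now: 0–14=4186, 15–29=1434, 30–44=4204, 45–59=10087, 60–74=3349, 75–89=11694, 90+=10992
After projecting period 3:
Births: 4204 * 0.403 = 1694
Band 2: 4186 * 0.975 = 4081
Band 3: 1434 * 0.98 = 1405
Band 4: 4204 * 0.971 = 4082
Band 5: 10087 * 0.945 = 9532
Band 6: 3349 * 0.963 = 3225
Band 7: 11694 * 0.964 + 10992 * 0.47 = 11273 + 5166 = 16439
Population now: 0–14=1694, 15–29=4081, 30–44=1405, 45–59=4082, 60–74=9532, 75–89=3225, 90+=16439
After projecting period 4:
Births: 1405 * 0.403 = 566
Band 2: 1694 * 0.975 = 1652
Band 3: 4081 * 0.98 = 3999
Band 4: 1405 * 0.971 = 1364
Band 5: 4082 * 0.945 = 3857
Band 6: 9532 * 0.963 = 9179
Band 7: 3225 * 0.964 + 16439 * 0.47 = 3109 + 7726 = 10835
Population now: 0–14=566, 15–29=1652, 30–44=3999, 45–59=1364, 60–74=3857, 75–89=9179, 90+=10835
Dependents (band 0–14 + band 90+) = 566 + 10835 = 11401; working-age = 20051; ratio = 11401/20051 × 100 = 56.9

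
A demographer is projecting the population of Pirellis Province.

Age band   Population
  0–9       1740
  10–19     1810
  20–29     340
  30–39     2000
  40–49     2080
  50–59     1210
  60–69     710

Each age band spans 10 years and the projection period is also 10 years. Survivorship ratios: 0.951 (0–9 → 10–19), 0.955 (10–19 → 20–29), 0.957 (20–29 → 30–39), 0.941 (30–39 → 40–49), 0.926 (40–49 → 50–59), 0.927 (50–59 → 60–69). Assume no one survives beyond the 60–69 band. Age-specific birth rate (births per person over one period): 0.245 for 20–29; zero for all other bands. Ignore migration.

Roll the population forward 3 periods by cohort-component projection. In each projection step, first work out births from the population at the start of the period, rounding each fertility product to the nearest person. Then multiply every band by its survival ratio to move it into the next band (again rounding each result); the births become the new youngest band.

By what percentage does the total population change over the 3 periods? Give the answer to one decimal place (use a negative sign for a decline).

Let group 1 be 0–9 through group 7 = 60–69.
Period 1:
Births: 340 × 0.245 = 83
Group 2: 1740 × 0.951 = 1655
Group 3: 1810 × 0.955 = 1729
Group 4: 340 × 0.957 = 325
Group 5: 2000 × 0.941 = 1882
Group 6: 2080 × 0.926 = 1926
Group 7: 1210 × 0.927 = 1122
→ [83, 1655, 1729, 325, 1882, 1926, 1122]
Period 2:
Births: 1729 × 0.245 = 424
Group 2: 83 × 0.951 = 79
Group 3: 1655 × 0.955 = 1581
Group 4: 1729 × 0.957 = 1655
Group 5: 325 × 0.941 = 306
Group 6: 1882 × 0.926 = 1743
Group 7: 1926 × 0.927 = 1785
→ [424, 79, 1581, 1655, 306, 1743, 1785]
Period 3:
Births: 1581 × 0.245 = 387
Group 2: 424 × 0.951 = 403
Group 3: 79 × 0.955 = 75
Group 4: 1581 × 0.957 = 1513
Group 5: 1655 × 0.941 = 1557
Group 6: 306 × 0.926 = 283
Group 7: 1743 × 0.927 = 1616
→ [387, 403, 75, 1513, 1557, 283, 1616]
Total: 9890 → 5834; change = -4056; percentage change = -41.0%

-41.0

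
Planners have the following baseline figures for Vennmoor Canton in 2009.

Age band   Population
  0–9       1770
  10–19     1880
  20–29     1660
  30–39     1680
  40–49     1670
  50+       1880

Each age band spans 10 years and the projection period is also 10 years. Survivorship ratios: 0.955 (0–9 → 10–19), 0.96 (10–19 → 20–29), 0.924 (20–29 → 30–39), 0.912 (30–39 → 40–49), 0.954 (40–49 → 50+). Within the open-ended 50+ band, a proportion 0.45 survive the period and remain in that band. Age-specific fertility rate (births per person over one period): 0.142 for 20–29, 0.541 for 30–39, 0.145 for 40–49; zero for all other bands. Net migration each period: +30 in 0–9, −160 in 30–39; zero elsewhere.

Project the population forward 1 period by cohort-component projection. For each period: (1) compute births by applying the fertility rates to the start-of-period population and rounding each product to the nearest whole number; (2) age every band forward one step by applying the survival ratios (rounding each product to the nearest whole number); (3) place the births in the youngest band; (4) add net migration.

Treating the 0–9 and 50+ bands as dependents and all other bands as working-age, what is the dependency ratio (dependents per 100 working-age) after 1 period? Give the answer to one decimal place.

Numbering the bands 1..6 from youngest to oldest:
[period 1]
Births: 1660 * 0.142 = 236 ; 1680 * 0.541 = 909 ; 1670 * 0.145 = 242 — total 1387
Band 2: 1770 * 0.955 = 1690
Band 3: 1880 * 0.96 = 1805
Band 4: 1660 * 0.924 = 1534
Band 5: 1680 * 0.912 = 1532
Band 6: 1670 * 0.954 + 1880 * 0.45 = 1593 + 846 = 2439
Net migration: Band 1 + 30 → 1417; Band 4 − 160 → 1374
End of period: [1417, 1690, 1805, 1374, 1532, 2439]
Dependents (band 0–9 + band 50+) = 1417 + 2439 = 3856; working-age = 6401; ratio = 3856/6401 × 100 = 60.2

60.2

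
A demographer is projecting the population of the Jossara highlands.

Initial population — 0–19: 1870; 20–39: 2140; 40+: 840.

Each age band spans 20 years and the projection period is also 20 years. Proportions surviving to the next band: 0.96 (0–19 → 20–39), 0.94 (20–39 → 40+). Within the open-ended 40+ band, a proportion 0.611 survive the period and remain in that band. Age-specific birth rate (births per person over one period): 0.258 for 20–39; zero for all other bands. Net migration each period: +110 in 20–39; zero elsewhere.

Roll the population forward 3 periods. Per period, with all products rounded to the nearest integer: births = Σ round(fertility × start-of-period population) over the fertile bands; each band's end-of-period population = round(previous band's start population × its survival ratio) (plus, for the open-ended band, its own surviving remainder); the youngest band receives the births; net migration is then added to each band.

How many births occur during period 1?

Period 1.
Births: 2140 × 0.258 = 552
20–39: 1870 × 0.96 = 1795
40+: 2140 × 0.94 + 840 × 0.611 = 2012 + 513 = 2525
Net migration: 20–39 + 110 → 1905
→ [552, 1905, 2525]

552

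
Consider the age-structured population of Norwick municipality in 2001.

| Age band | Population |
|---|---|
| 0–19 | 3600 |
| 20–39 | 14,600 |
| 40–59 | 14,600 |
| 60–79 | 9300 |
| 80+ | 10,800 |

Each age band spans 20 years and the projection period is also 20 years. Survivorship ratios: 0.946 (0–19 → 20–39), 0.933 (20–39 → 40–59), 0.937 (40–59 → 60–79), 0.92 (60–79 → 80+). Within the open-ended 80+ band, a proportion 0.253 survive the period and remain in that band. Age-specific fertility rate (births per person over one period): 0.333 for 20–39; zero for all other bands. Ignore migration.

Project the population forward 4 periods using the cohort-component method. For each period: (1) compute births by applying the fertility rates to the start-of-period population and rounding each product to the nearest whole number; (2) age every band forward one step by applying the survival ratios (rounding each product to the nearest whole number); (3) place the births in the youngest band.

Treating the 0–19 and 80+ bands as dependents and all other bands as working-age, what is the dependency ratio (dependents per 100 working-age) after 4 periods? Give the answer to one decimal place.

109.1

Period 1.
Births: 14600 × 0.333 = 4862
20–39: 3600 × 0.946 = 3406
40–59: 14600 × 0.933 = 13622
60–79: 14600 × 0.937 = 13680
80+: 9300 × 0.92 + 10800 × 0.253 = 8556 + 2732 = 11288
→ [4862, 3406, 13622, 13680, 11288]
Period 2.
Births: 3406 × 0.333 = 1134
20–39: 4862 × 0.946 = 4599
40–59: 3406 × 0.933 = 3178
60–79: 13622 × 0.937 = 12764
80+: 13680 × 0.92 + 11288 × 0.253 = 12586 + 2856 = 15442
→ [1134, 4599, 3178, 12764, 15442]
Period 3.
Births: 4599 × 0.333 = 1531
20–39: 1134 × 0.946 = 1073
40–59: 4599 × 0.933 = 4291
60–79: 3178 × 0.937 = 2978
80+: 12764 × 0.92 + 15442 × 0.253 = 11743 + 3907 = 15650
→ [1531, 1073, 4291, 2978, 15650]
Period 4.
Births: 1073 × 0.333 = 357
20–39: 1531 × 0.946 = 1448
40–59: 1073 × 0.933 = 1001
60–79: 4291 × 0.937 = 4021
80+: 2978 × 0.92 + 15650 × 0.253 = 2740 + 3959 = 6699
→ [357, 1448, 1001, 4021, 6699]
Dependents (band 0–19 + band 80+) = 357 + 6699 = 7056; working-age = 6470; ratio = 7056/6470 × 100 = 109.1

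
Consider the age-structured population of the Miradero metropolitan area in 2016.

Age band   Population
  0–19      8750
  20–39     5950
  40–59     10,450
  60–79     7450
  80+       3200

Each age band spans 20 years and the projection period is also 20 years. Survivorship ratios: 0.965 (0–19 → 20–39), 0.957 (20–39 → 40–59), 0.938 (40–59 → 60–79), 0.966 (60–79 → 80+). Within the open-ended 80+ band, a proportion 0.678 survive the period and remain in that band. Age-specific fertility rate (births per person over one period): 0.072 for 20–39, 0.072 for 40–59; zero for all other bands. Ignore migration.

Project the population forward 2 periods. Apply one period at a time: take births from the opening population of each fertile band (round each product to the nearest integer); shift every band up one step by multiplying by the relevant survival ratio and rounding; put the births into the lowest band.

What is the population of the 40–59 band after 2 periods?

8081

Numbering the bands 1..5 from youngest to oldest:
Period 1:
Births: 5950 * 0.072 = 428, 10450 * 0.072 = 752 — total 1180
Band 2: 8750 * 0.965 = 8444
Band 3: 5950 * 0.957 = 5694
Band 4: 10450 * 0.938 = 9802
Band 5: 7450 * 0.966 + 3200 * 0.678 = 7197 + 2170 = 9367
Population now: 0–19=1180, 20–39=8444, 40–59=5694, 60–79=9802, 80+=9367
Period 2:
Births: 8444 * 0.072 = 608, 5694 * 0.072 = 410 — total 1018
Band 2: 1180 * 0.965 = 1139
Band 3: 8444 * 0.957 = 8081
Band 4: 5694 * 0.938 = 5341
Band 5: 9802 * 0.966 + 9367 * 0.678 = 9469 + 6351 = 15820
Population now: 0–19=1018, 20–39=1139, 40–59=8081, 60–79=5341, 80+=15820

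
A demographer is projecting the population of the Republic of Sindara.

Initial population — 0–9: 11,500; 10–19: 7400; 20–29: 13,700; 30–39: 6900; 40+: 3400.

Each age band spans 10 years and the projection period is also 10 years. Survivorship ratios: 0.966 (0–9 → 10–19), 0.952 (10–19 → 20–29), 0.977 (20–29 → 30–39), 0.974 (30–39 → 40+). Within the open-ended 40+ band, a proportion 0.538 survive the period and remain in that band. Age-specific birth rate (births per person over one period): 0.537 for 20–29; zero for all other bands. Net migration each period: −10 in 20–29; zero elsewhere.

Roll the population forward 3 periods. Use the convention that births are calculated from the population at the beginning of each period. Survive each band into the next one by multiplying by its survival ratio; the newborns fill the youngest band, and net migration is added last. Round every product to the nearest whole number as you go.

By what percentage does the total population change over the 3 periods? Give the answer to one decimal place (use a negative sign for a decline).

-0.7

Numbering the bands 1..5 from youngest to oldest:
— Period 1 —
Births: 13700 × 0.537 = 7357
Band 2: 11500 × 0.966 = 11109
Band 3: 7400 × 0.952 = 7045
Band 4: 13700 × 0.977 = 13385
Band 5: 6900 × 0.974 + 3400 × 0.538 = 6721 + 1829 = 8550
Net migration: Band 3 − 10 → 7035
End of period: [7357, 11109, 7035, 13385, 8550]
— Period 2 —
Births: 7035 × 0.537 = 3778
Band 2: 7357 × 0.966 = 7107
Band 3: 11109 × 0.952 = 10576
Band 4: 7035 × 0.977 = 6873
Band 5: 13385 × 0.974 + 8550 × 0.538 = 13037 + 4600 = 17637
Net migration: Band 3 − 10 → 10566
End of period: [3778, 7107, 10566, 6873, 17637]
— Period 3 —
Births: 10566 × 0.537 = 5674
Band 2: 3778 × 0.966 = 3650
Band 3: 7107 × 0.952 = 6766
Band 4: 10566 × 0.977 = 10323
Band 5: 6873 × 0.974 + 17637 × 0.538 = 6694 + 9489 = 16183
Net migration: Band 3 − 10 → 6756
End of period: [5674, 3650, 6756, 10323, 16183]
Total: 42900 → 42586; change = -314; percentage change = -0.7%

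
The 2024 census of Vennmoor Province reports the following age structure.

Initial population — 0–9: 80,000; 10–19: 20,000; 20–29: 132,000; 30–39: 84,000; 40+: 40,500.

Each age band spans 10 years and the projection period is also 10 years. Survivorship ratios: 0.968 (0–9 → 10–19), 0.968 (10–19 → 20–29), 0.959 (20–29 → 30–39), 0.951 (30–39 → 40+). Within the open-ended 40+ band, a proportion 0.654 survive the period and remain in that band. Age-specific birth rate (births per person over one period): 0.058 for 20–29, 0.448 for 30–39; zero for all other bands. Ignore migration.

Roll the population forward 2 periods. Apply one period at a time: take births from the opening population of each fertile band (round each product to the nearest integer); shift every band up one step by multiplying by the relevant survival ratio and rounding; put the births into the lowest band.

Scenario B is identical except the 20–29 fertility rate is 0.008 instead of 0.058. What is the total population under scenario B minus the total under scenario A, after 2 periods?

Let group 1 be 0–9 through group 5 = 40+.
Period 1:
Births: 132000 × 0.058 = 7656 ; 84000 × 0.448 = 37632 — total 45288
Group 2: 80000 × 0.968 = 77440
Group 3: 20000 × 0.968 = 19360
Group 4: 132000 × 0.959 = 126588
Group 5: 84000 × 0.951 + 40500 × 0.654 = 79884 + 26487 = 106371
End of period: [45288, 77440, 19360, 126588, 106371]
Period 2:
Births: 19360 × 0.058 = 1123 ; 126588 × 0.448 = 56711 — total 57834
Group 2: 45288 × 0.968 = 43839
Group 3: 77440 × 0.968 = 74962
Group 4: 19360 × 0.959 = 18566
Group 5: 126588 × 0.951 + 106371 × 0.654 = 120385 + 69567 = 189952
End of period: [57834, 43839, 74962, 18566, 189952]
Scenario A total after 2 periods: 385153
Scenario B projection —
Period 1:
Births: 132000 × 0.008 = 1056 ; 84000 × 0.448 = 37632 — total 38688
Group 2: 80000 × 0.968 = 77440
Group 3: 20000 × 0.968 = 19360
Group 4: 132000 × 0.959 = 126588
Group 5: 84000 × 0.951 + 40500 × 0.654 = 79884 + 26487 = 106371
End of period: [38688, 77440, 19360, 126588, 106371]
Period 2:
Births: 19360 × 0.008 = 155 ; 126588 × 0.448 = 56711 — total 56866
Group 2: 38688 × 0.968 = 37450
Group 3: 77440 × 0.968 = 74962
Group 4: 19360 × 0.959 = 18566
Group 5: 126588 × 0.951 + 106371 × 0.654 = 120385 + 69567 = 189952
End of period: [56866, 37450, 74962, 18566, 189952]
Scenario B total after 2 periods: 377796
Difference B − A = 377796 − 385153 = -7357

-7357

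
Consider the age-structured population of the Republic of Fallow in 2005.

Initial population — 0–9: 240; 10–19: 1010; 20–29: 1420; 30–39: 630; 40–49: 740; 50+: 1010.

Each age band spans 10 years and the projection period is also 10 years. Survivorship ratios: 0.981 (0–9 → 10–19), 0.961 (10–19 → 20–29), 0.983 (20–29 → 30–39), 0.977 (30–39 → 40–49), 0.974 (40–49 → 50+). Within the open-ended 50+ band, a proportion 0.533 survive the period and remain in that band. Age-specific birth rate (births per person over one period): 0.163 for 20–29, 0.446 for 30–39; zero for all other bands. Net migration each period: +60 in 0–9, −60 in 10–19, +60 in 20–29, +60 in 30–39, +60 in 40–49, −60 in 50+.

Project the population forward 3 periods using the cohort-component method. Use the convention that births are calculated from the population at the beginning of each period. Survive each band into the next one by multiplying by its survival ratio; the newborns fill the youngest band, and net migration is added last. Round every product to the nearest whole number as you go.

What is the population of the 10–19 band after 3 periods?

Numbering the bands 1..6 from youngest to oldest:
Period 1:
Births: 1420 × 0.163 = 231, 630 × 0.446 = 281 — total 512
Band 2: 240 × 0.981 = 235
Band 3: 1010 × 0.961 = 971
Band 4: 1420 × 0.983 = 1396
Band 5: 630 × 0.977 = 616
Band 6: 740 × 0.974 + 1010 × 0.533 = 721 + 538 = 1259
Net migration: Band 1 + 60 → 572; Band 2 − 60 → 175; Band 3 + 60 → 1031; Band 4 + 60 → 1456; Band 5 + 60 → 676; Band 6 − 60 → 1199
End of period: [572, 175, 1031, 1456, 676, 1199]
Period 2:
Births: 1031 × 0.163 = 168, 1456 × 0.446 = 649 — total 817
Band 2: 572 × 0.981 = 561
Band 3: 175 × 0.961 = 168
Band 4: 1031 × 0.983 = 1013
Band 5: 1456 × 0.977 = 1423
Band 6: 676 × 0.974 + 1199 × 0.533 = 658 + 639 = 1297
Net migration: Band 1 + 60 → 877; Band 2 − 60 → 501; Band 3 + 60 → 228; Band 4 + 60 → 1073; Band 5 + 60 → 1483; Band 6 − 60 → 1237
End of period: [877, 501, 228, 1073, 1483, 1237]
Period 3:
Births: 228 × 0.163 = 37, 1073 × 0.446 = 479 — total 516
Band 2: 877 × 0.981 = 860
Band 3: 501 × 0.961 = 481
Band 4: 228 × 0.983 = 224
Band 5: 1073 × 0.977 = 1048
Band 6: 1483 × 0.974 + 1237 × 0.533 = 1444 + 659 = 2103
Net migration: Band 1 + 60 → 576; Band 2 − 60 → 800; Band 3 + 60 → 541; Band 4 + 60 → 284; Band 5 + 60 → 1108; Band 6 − 60 → 2043
End of period: [576, 800, 541, 284, 1108, 2043]

800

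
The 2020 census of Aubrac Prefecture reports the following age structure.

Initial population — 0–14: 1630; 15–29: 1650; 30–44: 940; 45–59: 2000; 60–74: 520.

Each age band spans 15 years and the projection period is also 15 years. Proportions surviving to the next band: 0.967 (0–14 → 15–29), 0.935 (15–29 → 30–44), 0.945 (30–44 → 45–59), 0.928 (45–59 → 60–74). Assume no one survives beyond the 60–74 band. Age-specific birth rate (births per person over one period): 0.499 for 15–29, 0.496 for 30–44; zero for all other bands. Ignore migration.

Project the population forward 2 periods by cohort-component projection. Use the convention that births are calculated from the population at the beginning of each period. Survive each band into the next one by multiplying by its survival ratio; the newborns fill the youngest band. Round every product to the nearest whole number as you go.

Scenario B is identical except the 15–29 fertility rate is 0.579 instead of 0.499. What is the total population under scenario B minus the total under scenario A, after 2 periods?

— Period 1 —
Births: 1650 * 0.499 = 823  |  940 * 0.496 = 466 → total 1289
15–29: 1630 * 0.967 = 1576
30–44: 1650 * 0.935 = 1543
45–59: 940 * 0.945 = 888
60–74: 2000 * 0.928 = 1856
End of period: [1289, 1576, 1543, 888, 1856]
— Period 2 —
Births: 1576 * 0.499 = 786  |  1543 * 0.496 = 765 → total 1551
15–29: 1289 * 0.967 = 1246
30–44: 1576 * 0.935 = 1474
45–59: 1543 * 0.945 = 1458
60–74: 888 * 0.928 = 824
End of period: [1551, 1246, 1474, 1458, 824]
Scenario A total after 2 periods: 6553
Scenario B projection —
— Period 1 —
Births: 1650 * 0.579 = 955  |  940 * 0.496 = 466 → total 1421
15–29: 1630 * 0.967 = 1576
30–44: 1650 * 0.935 = 1543
45–59: 940 * 0.945 = 888
60–74: 2000 * 0.928 = 1856
End of period: [1421, 1576, 1543, 888, 1856]
— Period 2 —
Births: 1576 * 0.579 = 913  |  1543 * 0.496 = 765 → total 1678
15–29: 1421 * 0.967 = 1374
30–44: 1576 * 0.935 = 1474
45–59: 1543 * 0.945 = 1458
60–74: 888 * 0.928 = 824
End of period: [1678, 1374, 1474, 1458, 824]
Scenario B total after 2 periods: 6808
Difference B − A = 6808 − 6553 = 255

255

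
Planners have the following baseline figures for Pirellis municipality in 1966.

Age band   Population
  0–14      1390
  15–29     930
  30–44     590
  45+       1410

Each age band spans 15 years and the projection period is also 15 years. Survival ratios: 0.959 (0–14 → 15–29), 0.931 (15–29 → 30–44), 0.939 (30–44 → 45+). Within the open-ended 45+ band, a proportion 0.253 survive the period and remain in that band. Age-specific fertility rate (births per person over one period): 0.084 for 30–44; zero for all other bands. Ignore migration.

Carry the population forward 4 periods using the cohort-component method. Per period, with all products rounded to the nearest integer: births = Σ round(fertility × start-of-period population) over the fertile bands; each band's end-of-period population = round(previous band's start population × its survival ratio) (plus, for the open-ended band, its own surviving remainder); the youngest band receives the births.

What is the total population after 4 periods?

573

(Bands numbered youngest = 1 to oldest = 4.)
Period 1:
Births: 590 × 0.084 = 50
Band 2: 1390 × 0.959 = 1333
Band 3: 930 × 0.931 = 866
Band 4: 590 × 0.939 + 1410 × 0.253 = 554 + 357 = 911
→ [50, 1333, 866, 911]
Period 2:
Births: 866 × 0.084 = 73
Band 2: 50 × 0.959 = 48
Band 3: 1333 × 0.931 = 1241
Band 4: 866 × 0.939 + 911 × 0.253 = 813 + 230 = 1043
→ [73, 48, 1241, 1043]
Period 3:
Births: 1241 × 0.084 = 104
Band 2: 73 × 0.959 = 70
Band 3: 48 × 0.931 = 45
Band 4: 1241 × 0.939 + 1043 × 0.253 = 1165 + 264 = 1429
→ [104, 70, 45, 1429]
Period 4:
Births: 45 × 0.084 = 4
Band 2: 104 × 0.959 = 100
Band 3: 70 × 0.931 = 65
Band 4: 45 × 0.939 + 1429 × 0.253 = 42 + 362 = 404
→ [4, 100, 65, 404]
Total after period 4: 4 + 100 + 65 + 404 = 573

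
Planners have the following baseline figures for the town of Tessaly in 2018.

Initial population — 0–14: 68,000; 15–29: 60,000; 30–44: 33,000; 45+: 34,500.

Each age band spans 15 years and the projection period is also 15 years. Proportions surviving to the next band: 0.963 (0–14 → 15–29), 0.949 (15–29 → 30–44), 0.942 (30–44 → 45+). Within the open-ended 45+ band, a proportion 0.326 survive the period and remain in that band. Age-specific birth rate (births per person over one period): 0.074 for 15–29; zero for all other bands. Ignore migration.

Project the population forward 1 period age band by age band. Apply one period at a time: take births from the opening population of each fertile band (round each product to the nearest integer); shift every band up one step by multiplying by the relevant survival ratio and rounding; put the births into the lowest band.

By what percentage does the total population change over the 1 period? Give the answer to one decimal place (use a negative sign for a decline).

-13.5

Period 1.
Births: 60000 × 0.074 = 4440
15–29: 68000 × 0.963 = 65484
30–44: 60000 × 0.949 = 56940
45+: 33000 × 0.942 + 34500 × 0.326 = 31086 + 11247 = 42333
Giving 4440 / 65484 / 56940 / 42333.
Total: 195500 → 169197; change = -26303; percentage change = -13.5%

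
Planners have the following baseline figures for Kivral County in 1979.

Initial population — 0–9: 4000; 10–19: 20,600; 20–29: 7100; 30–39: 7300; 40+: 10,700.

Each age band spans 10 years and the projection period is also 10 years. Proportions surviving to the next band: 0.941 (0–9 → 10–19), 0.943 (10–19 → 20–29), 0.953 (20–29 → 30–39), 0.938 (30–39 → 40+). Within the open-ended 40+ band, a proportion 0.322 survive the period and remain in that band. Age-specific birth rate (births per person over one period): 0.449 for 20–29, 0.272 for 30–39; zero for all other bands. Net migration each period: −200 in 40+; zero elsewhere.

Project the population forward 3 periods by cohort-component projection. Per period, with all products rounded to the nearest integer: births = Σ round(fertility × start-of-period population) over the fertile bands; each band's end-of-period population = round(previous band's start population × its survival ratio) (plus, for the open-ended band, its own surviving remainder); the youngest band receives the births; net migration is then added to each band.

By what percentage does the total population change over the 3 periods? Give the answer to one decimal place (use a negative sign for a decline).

-10.0

(Groups numbered youngest = 1 to oldest = 5.)
Period 1:
Births: 7100 × 0.449 = 3188 ; 7300 × 0.272 = 1986 → total 5174
Group 2: 4000 × 0.941 = 3764
Group 3: 20600 × 0.943 = 19426
Group 4: 7100 × 0.953 = 6766
Group 5: 7300 × 0.938 + 10700 × 0.322 = 6847 + 3445 = 10292
Net migration: Group 5 − 200 → 10092
Population now: 0–9=5174, 10–19=3764, 20–29=19426, 30–39=6766, 40+=10092
Period 2:
Births: 19426 × 0.449 = 8722 ; 6766 × 0.272 = 1840 → total 10562
Group 2: 5174 × 0.941 = 4869
Group 3: 3764 × 0.943 = 3549
Group 4: 19426 × 0.953 = 18513
Group 5: 6766 × 0.938 + 10092 × 0.322 = 6347 + 3250 = 9597
Net migration: Group 5 − 200 → 9397
Population now: 0–9=10562, 10–19=4869, 20–29=3549, 30–39=18513, 40+=9397
Period 3:
Births: 3549 × 0.449 = 1594 ; 18513 × 0.272 = 5036 → total 6630
Group 2: 10562 × 0.941 = 9939
Group 3: 4869 × 0.943 = 4591
Group 4: 3549 × 0.953 = 3382
Group 5: 18513 × 0.938 + 9397 × 0.322 = 17365 + 3026 = 20391
Net migration: Group 5 − 200 → 20191
Population now: 0–9=6630, 10–19=9939, 20–29=4591, 30–39=3382, 40+=20191
Total: 49700 → 44733; change = -4967; percentage change = -10.0%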